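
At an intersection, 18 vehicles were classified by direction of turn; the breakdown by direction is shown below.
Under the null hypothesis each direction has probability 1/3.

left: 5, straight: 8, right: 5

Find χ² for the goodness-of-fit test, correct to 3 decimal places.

Under H₀ each category has probability 1/3, so each expected count is 18/3 = 6.
χ² = (5−6)²/6 + (8−6)²/6 + (5−6)²/6
   = 0.1667 + 0.6667 + 0.1667
Sum = 1.000

1.000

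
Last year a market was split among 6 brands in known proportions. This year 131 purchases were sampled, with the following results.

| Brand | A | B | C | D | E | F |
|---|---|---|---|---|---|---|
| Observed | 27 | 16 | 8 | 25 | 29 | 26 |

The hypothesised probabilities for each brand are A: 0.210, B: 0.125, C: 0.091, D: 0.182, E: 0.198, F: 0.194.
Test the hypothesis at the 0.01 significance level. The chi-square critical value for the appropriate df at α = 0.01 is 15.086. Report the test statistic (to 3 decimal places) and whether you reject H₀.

1.739; do not reject

Expected counts E_i = n·p_i: 131×0.210 = 27.51, 131×0.125 = 16.375, 131×0.091 = 11.921, 131×0.182 = 23.842, 131×0.198 = 25.938, 131×0.194 = 25.414.
A: (27 − 27.51)²/27.51 = 0.2601/27.51 = 0.0095
B: (16 − 16.375)²/16.375 = 0.140625/16.375 = 0.0086
C: (8 − 11.921)²/11.921 = 15.374241/11.921 = 1.2897
D: (25 − 23.842)²/23.842 = 1.340964/23.842 = 0.0562
E: (29 − 25.938)²/25.938 = 9.375844/25.938 = 0.3615
F: (26 − 25.414)²/25.414 = 0.343396/25.414 = 0.0135
Sum = 1.739
df = 5. Since 1.739 < 15.086, we do not reject H₀.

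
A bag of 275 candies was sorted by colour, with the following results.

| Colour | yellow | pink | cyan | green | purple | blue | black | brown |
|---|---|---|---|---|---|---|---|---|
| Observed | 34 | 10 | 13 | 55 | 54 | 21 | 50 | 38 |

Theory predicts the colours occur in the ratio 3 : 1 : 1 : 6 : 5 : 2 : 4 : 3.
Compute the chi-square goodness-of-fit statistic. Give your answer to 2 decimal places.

Ratio total = 25. Expected counts: 275×3/25 = 33, 275×1/25 = 11, 275×1/25 = 11, 275×6/25 = 66, 275×5/25 = 55, 275×2/25 = 22, 275×4/25 = 44, 275×3/25 = 33.
cat         O        E   (O−E)²/E
yellow     34       33      0.030
pink       10       11      0.091
cyan       13       11      0.364
green      55       66      1.833
purple     54       55      0.018
blue       21       22      0.045
black      50       44      0.818
brown      38       33      0.758
Sum = 3.96

3.96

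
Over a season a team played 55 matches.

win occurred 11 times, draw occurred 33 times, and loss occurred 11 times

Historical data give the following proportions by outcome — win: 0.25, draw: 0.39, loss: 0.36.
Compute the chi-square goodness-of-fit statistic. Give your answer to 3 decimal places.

10.680

Expected counts E_i = n·p_i: 55×0.25 = 13.75, 55×0.39 = 21.45, 55×0.36 = 19.8.
cat         O        E   (O−E)²/E
win        11    13.75     0.5500
draw       33    21.45     6.2192
loss       11     19.8     3.9111
Sum = 10.680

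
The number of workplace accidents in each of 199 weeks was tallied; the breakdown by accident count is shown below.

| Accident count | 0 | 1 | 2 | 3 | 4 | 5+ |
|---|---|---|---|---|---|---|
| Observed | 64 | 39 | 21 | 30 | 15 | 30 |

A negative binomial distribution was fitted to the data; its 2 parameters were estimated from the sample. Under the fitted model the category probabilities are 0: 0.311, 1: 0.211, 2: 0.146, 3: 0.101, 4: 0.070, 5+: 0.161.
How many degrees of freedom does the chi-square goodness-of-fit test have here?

There are k = 6 categories and 2 parameters estimated from the data, so df = 6 − 1 − 2 = 3.

3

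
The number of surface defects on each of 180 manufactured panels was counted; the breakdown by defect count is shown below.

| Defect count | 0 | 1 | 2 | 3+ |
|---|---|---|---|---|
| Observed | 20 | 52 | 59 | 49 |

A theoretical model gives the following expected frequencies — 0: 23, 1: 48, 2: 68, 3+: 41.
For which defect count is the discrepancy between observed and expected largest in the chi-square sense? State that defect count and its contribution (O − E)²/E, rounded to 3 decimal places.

χ² = (20−23)²/23 + (52−48)²/48 + (59−68)²/68 + (49−41)²/41
   = 0.3913 + 0.3333 + 1.1912 + 1.5610
The largest term is for 3+: 1.561.

3+, 1.561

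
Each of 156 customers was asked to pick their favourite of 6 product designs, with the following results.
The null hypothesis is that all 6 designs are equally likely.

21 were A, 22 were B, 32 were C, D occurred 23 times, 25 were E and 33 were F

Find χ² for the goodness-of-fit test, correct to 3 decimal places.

Expected count for each of the 6 categories: 156/6 = 26.
A: (21 − 26)²/26 = 25/26 = 0.9615
B: (22 − 26)²/26 = 16/26 = 0.6154
C: (32 − 26)²/26 = 36/26 = 1.3846
D: (23 − 26)²/26 = 9/26 = 0.3462
E: (25 − 26)²/26 = 1/26 = 0.0385
F: (33 − 26)²/26 = 49/26 = 1.8846
Sum = 5.231

5.231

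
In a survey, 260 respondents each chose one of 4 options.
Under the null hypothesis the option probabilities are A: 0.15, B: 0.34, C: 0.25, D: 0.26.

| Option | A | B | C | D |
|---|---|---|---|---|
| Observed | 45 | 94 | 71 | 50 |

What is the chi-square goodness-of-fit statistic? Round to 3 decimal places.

6.414

Expected counts E_i = n·p_i: 260×0.15 = 39, 260×0.34 = 88.4, 260×0.25 = 65, 260×0.26 = 67.6.
A: (45 − 39)²/39 = 36/39 = 0.9231
B: (94 − 88.4)²/88.4 = 31.36/88.4 = 0.3548
C: (71 − 65)²/65 = 36/65 = 0.5538
D: (50 − 67.6)²/67.6 = 309.76/67.6 = 4.5822
Sum = 6.414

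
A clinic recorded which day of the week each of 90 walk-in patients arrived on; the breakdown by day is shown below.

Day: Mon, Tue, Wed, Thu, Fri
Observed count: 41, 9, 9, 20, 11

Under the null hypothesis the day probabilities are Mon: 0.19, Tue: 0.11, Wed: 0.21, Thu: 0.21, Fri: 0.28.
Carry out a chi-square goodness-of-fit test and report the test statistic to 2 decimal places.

Expected counts E_i = n·p_i: 90×0.19 = 17.1, 90×0.11 = 9.9, 90×0.21 = 18.9, 90×0.21 = 18.9, 90×0.28 = 25.2.
χ² = (41−17.1)²/17.1 + (9−9.9)²/9.9 + (9−18.9)²/18.9 + (20−18.9)²/18.9 + (11−25.2)²/25.2
   = 33.404 + 0.082 + 5.186 + 0.064 + 8.002
Sum = 46.74

46.74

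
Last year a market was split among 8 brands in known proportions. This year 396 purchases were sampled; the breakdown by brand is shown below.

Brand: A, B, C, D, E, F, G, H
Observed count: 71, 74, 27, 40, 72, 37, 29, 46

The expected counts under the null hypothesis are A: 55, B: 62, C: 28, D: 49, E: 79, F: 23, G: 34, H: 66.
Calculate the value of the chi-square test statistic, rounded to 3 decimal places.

24.604

χ² = (71−55)²/55 + (74−62)²/62 + (27−28)²/28 + (40−49)²/49 + (72−79)²/79 + (37−23)²/23 + (29−34)²/34 + (46−66)²/66
   = 4.6545 + 2.3226 + 0.0357 + 1.6531 + 0.6203 + 8.5217 + 0.7353 + 6.0606
Sum = 24.604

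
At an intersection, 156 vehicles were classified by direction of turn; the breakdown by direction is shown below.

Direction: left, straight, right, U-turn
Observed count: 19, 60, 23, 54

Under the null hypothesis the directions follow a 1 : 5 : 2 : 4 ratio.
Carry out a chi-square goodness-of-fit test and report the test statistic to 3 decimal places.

3.577

Ratio total = 12. Expected counts: 156×1/12 = 13, 156×5/12 = 65, 156×2/12 = 26, 156×4/12 = 52.
cat           O        E   (O−E)²/E
left         19       13     2.7692
straight     60       65     0.3846
right        23       26     0.3462
U-turn       54       52     0.0769
Sum = 3.577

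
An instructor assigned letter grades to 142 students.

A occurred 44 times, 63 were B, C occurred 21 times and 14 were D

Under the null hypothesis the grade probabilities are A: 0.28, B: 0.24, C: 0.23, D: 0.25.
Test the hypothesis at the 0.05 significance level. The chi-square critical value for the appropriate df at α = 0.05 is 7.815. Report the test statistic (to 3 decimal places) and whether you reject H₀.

Expected counts E_i = n·p_i: 142×0.28 = 39.76, 142×0.24 = 34.08, 142×0.23 = 32.66, 142×0.25 = 35.5.
χ² = (44−39.76)²/39.76 + (63−34.08)²/34.08 + (21−32.66)²/32.66 + (14−35.5)²/35.5
   = 0.4522 + 24.5413 + 4.1628 + 13.0211
Sum = 42.177
df = 3. Since 42.177 > 7.815, we reject H₀.

42.177; reject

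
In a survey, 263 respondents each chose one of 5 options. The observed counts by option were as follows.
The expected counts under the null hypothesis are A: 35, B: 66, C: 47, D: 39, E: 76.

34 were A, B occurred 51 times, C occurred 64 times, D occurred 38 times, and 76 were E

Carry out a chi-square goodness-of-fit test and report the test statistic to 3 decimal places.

A: (34 − 35)²/35 = 1/35 = 0.0286
B: (51 − 66)²/66 = 225/66 = 3.4091
C: (64 − 47)²/47 = 289/47 = 6.1489
D: (38 − 39)²/39 = 1/39 = 0.0256
E: (76 − 76)²/76 = 0/76 = 0.0000
Sum = 9.612

9.612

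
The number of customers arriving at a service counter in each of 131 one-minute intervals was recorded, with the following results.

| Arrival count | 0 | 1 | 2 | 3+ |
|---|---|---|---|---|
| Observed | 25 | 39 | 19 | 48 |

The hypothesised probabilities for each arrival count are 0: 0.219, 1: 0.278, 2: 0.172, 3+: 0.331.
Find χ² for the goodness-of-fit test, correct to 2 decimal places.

1.71

Expected counts E_i = n·p_i: 131×0.219 = 28.689, 131×0.278 = 36.418, 131×0.172 = 22.532, 131×0.331 = 43.361.
0: (25 − 28.689)²/28.689 = 13.608721/28.689 = 0.474
1: (39 − 36.418)²/36.418 = 6.666724/36.418 = 0.183
2: (19 − 22.532)²/22.532 = 12.475024/22.532 = 0.554
3+: (48 − 43.361)²/43.361 = 21.520321/43.361 = 0.496
Sum = 1.71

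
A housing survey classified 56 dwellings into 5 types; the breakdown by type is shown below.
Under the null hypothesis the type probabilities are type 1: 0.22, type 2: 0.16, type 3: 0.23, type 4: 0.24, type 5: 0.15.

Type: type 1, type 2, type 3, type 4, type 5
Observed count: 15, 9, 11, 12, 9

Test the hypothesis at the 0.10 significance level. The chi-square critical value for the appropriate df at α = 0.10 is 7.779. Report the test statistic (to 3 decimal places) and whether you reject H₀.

1.055; do not reject

Expected counts E_i = n·p_i: 56×0.22 = 12.32, 56×0.16 = 8.96, 56×0.23 = 12.88, 56×0.24 = 13.44, 56×0.15 = 8.4.
type 1: (15 − 12.32)²/12.32 = 7.1824/12.32 = 0.5830
type 2: (9 − 8.96)²/8.96 = 0.0016/8.96 = 0.0002
type 3: (11 − 12.88)²/12.88 = 3.5344/12.88 = 0.2744
type 4: (12 − 13.44)²/13.44 = 2.0736/13.44 = 0.1543
type 5: (9 − 8.4)²/8.4 = 0.36/8.4 = 0.0429
Sum = 1.055
df = 4. Since 1.055 < 7.779, we do not reject H₀.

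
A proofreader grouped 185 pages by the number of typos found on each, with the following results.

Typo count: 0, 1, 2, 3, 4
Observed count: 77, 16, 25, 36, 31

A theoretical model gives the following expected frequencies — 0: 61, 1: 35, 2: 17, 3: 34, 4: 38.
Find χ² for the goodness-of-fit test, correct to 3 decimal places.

19.683

χ² = (77−61)²/61 + (16−35)²/35 + (25−17)²/17 + (36−34)²/34 + (31−38)²/38
   = 4.1967 + 10.3143 + 3.7647 + 0.1176 + 1.2895
Sum = 19.683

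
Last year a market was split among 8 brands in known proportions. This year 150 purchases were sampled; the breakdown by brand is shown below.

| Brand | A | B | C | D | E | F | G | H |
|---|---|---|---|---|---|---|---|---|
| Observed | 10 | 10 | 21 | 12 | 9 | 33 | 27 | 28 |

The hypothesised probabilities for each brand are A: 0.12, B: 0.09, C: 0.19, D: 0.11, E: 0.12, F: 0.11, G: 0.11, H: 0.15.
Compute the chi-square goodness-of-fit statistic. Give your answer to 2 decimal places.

36.69

Expected counts E_i = n·p_i: 150×0.12 = 18, 150×0.09 = 13.5, 150×0.19 = 28.5, 150×0.11 = 16.5, 150×0.12 = 18, 150×0.11 = 16.5, 150×0.11 = 16.5, 150×0.15 = 22.5.
cat         O        E   (O−E)²/E
A          10       18      3.556
B          10     13.5      0.907
C          21     28.5      1.974
D          12     16.5      1.227
E           9       18      4.500
F          33     16.5     16.500
G          27     16.5      6.682
H          28     22.5      1.344
Sum = 36.69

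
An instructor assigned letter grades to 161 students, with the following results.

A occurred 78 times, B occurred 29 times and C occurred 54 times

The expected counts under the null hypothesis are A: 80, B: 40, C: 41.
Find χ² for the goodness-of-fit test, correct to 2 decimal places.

7.20

χ² = (78−80)²/80 + (29−40)²/40 + (54−41)²/41
   = 0.050 + 3.025 + 4.122
Sum = 7.20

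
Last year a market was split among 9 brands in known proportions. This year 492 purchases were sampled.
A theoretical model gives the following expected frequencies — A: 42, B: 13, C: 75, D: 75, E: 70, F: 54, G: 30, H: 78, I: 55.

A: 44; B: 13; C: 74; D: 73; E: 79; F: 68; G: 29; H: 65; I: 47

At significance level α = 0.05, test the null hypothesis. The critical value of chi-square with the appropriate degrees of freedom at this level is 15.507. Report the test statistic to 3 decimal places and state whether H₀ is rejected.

8.312; do not reject

cat         O        E   (O−E)²/E
A          44       42     0.0952
B          13       13     0.0000
C          74       75     0.0133
D          73       75     0.0533
E          79       70     1.1571
F          68       54     3.6296
G          29       30     0.0333
H          65       78     2.1667
I          47       55     1.1636
Sum = 8.312
df = 8. Since 8.312 < 15.507, we do not reject H₀.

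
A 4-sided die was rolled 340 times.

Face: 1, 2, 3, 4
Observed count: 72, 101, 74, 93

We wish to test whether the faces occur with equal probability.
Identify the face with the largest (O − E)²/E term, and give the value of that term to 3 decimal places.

2, 3.012

Expected count for each of the 4 categories: 340/4 = 85.
χ² = (72−85)²/85 + (101−85)²/85 + (74−85)²/85 + (93−85)²/85
   = 1.9882 + 3.0118 + 1.4235 + 0.7529
The largest term is for 2: 3.012.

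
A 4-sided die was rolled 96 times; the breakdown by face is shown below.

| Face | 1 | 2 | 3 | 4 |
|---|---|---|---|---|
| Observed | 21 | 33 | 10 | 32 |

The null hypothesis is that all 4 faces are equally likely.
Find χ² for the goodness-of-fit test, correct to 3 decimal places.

14.583

Expected count for each of the 4 categories: 96/4 = 24.
1: (21 − 24)²/24 = 9/24 = 0.3750
2: (33 − 24)²/24 = 81/24 = 3.3750
3: (10 − 24)²/24 = 196/24 = 8.1667
4: (32 − 24)²/24 = 64/24 = 2.6667
Sum = 14.583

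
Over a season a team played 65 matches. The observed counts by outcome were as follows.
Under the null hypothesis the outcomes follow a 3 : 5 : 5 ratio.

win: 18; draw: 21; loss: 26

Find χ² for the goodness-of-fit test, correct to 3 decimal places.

Ratio total = 13. Expected counts: 65×3/13 = 15, 65×5/13 = 25, 65×5/13 = 25.
cat         O        E   (O−E)²/E
win        18       15     0.6000
draw       21       25     0.6400
loss       26       25     0.0400
Sum = 1.280

1.280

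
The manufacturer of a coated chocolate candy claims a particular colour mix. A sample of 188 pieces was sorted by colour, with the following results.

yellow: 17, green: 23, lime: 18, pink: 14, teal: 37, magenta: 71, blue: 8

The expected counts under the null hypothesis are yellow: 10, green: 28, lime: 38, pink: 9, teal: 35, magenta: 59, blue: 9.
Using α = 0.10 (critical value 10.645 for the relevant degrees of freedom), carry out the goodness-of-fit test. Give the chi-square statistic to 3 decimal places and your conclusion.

yellow: (17 − 10)²/10 = 49/10 = 4.9000
green: (23 − 28)²/28 = 25/28 = 0.8929
lime: (18 − 38)²/38 = 400/38 = 10.5263
pink: (14 − 9)²/9 = 25/9 = 2.7778
teal: (37 − 35)²/35 = 4/35 = 0.1143
magenta: (71 − 59)²/59 = 144/59 = 2.4407
blue: (8 − 9)²/9 = 1/9 = 0.1111
Sum = 21.763
df = 6. Since 21.763 > 10.645, we reject H₀.

21.763; reject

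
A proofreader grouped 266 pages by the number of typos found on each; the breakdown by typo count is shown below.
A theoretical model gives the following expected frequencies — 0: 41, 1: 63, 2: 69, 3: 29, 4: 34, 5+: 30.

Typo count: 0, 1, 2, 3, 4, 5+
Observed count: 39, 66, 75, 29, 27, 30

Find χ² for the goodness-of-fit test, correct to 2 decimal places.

cat         O        E   (O−E)²/E
0          39       41      0.098
1          66       63      0.143
2          75       69      0.522
3          29       29      0.000
4          27       34      1.441
5+         30       30      0.000
Sum = 2.20

2.20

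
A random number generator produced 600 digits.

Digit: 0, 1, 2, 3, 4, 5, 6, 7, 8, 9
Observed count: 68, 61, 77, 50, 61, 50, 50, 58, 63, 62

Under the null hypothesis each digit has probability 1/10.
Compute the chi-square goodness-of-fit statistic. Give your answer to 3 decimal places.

Expected count for each of the 10 categories: 600/10 = 60.
0: (68 − 60)²/60 = 64/60 = 1.0667
1: (61 − 60)²/60 = 1/60 = 0.0167
2: (77 − 60)²/60 = 289/60 = 4.8167
3: (50 − 60)²/60 = 100/60 = 1.6667
4: (61 − 60)²/60 = 1/60 = 0.0167
5: (50 − 60)²/60 = 100/60 = 1.6667
6: (50 − 60)²/60 = 100/60 = 1.6667
7: (58 − 60)²/60 = 4/60 = 0.0667
8: (63 − 60)²/60 = 9/60 = 0.1500
9: (62 − 60)²/60 = 4/60 = 0.0667
Sum = 11.200

11.200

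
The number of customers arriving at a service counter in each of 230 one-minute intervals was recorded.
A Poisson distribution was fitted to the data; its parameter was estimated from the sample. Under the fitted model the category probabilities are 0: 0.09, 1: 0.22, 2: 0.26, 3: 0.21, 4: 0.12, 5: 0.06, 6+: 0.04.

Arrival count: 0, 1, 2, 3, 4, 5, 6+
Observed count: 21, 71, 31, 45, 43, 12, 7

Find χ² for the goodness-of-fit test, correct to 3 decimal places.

Expected counts E_i = n·p_i: 230×0.09 = 20.7, 230×0.22 = 50.6, 230×0.26 = 59.8, 230×0.21 = 48.3, 230×0.12 = 27.6, 230×0.06 = 13.8, 230×0.04 = 9.2.
0: (21 − 20.7)²/20.7 = 0.09/20.7 = 0.0043
1: (71 − 50.6)²/50.6 = 416.16/50.6 = 8.2245
2: (31 − 59.8)²/59.8 = 829.44/59.8 = 13.8702
3: (45 − 48.3)²/48.3 = 10.89/48.3 = 0.2255
4: (43 − 27.6)²/27.6 = 237.16/27.6 = 8.5928
5: (12 − 13.8)²/13.8 = 3.24/13.8 = 0.2348
6+: (7 − 9.2)²/9.2 = 4.84/9.2 = 0.5261
Sum = 31.678

31.678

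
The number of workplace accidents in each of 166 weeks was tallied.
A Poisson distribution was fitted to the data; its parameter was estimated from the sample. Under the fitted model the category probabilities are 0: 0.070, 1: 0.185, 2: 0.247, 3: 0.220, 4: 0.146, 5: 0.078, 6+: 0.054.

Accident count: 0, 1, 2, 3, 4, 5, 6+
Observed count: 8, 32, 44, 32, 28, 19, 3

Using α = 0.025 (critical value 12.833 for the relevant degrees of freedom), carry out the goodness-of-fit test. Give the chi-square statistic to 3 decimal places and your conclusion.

9.342; do not reject

Expected counts E_i = n·p_i: 166×0.070 = 11.62, 166×0.185 = 30.71, 166×0.247 = 41.002, 166×0.220 = 36.52, 166×0.146 = 24.236, 166×0.078 = 12.948, 166×0.054 = 8.964.
0: (8 − 11.62)²/11.62 = 13.1044/11.62 = 1.1277
1: (32 − 30.71)²/30.71 = 1.6641/30.71 = 0.0542
2: (44 − 41.002)²/41.002 = 8.988004/41.002 = 0.2192
3: (32 − 36.52)²/36.52 = 20.4304/36.52 = 0.5594
4: (28 − 24.236)²/24.236 = 14.167696/24.236 = 0.5846
5: (19 − 12.948)²/12.948 = 36.626704/12.948 = 2.8288
6+: (3 − 8.964)²/8.964 = 35.569296/8.964 = 3.9680
Sum = 9.342
df = 5. Since 9.342 < 12.833, we do not reject H₀.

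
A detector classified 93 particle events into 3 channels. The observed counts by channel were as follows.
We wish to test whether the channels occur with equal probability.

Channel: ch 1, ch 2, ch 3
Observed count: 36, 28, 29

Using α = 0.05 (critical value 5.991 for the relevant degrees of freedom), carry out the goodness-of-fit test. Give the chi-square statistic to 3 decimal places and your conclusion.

1.226; do not reject

Expected count for each of the 3 categories: 93/3 = 31.
ch 1: (36 − 31)²/31 = 25/31 = 0.8065
ch 2: (28 − 31)²/31 = 9/31 = 0.2903
ch 3: (29 − 31)²/31 = 4/31 = 0.1290
Sum = 1.226
df = 2. Since 1.226 < 5.991, we do not reject H₀.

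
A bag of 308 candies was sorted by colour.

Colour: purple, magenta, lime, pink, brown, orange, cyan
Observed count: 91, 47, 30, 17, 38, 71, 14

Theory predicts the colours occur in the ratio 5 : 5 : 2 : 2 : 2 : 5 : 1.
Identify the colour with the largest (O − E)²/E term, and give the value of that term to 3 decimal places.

magenta, 7.557

Ratio total = 22. Expected counts: 308×5/22 = 70, 308×5/22 = 70, 308×2/22 = 28, 308×2/22 = 28, 308×2/22 = 28, 308×5/22 = 70, 308×1/22 = 14.
χ² = (91−70)²/70 + (47−70)²/70 + (30−28)²/28 + (17−28)²/28 + (38−28)²/28 + (71−70)²/70 + (14−14)²/14
   = 6.3000 + 7.5571 + 0.1429 + 4.3214 + 3.5714 + 0.0143 + 0.0000
The largest term is for magenta: 7.557.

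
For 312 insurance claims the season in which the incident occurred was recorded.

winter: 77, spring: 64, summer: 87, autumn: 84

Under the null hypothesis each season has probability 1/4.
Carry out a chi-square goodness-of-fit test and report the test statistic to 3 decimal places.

Under H₀ each category has probability 1/4, so each expected count is 312/4 = 78.
χ² = (77−78)²/78 + (64−78)²/78 + (87−78)²/78 + (84−78)²/78
   = 0.0128 + 2.5128 + 1.0385 + 0.4615
Sum = 4.026

4.026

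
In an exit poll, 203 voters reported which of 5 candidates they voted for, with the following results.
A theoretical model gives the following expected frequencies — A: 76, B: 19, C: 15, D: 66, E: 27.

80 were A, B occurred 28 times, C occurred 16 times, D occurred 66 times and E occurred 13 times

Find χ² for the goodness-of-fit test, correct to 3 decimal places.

11.800

A: (80 − 76)²/76 = 16/76 = 0.2105
B: (28 − 19)²/19 = 81/19 = 4.2632
C: (16 − 15)²/15 = 1/15 = 0.0667
D: (66 − 66)²/66 = 0/66 = 0.0000
E: (13 − 27)²/27 = 196/27 = 7.2593
Sum = 11.800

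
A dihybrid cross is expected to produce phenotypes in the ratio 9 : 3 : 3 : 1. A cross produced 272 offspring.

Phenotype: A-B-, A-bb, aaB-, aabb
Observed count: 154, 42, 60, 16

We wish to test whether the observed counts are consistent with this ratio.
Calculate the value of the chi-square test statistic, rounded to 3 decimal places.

3.242

Ratio total = 16. Expected counts: 272×9/16 = 153, 272×3/16 = 51, 272×3/16 = 51, 272×1/16 = 17.
cat         O        E   (O−E)²/E
A-B-      154      153     0.0065
A-bb       42       51     1.5882
aaB-       60       51     1.5882
aabb       16       17     0.0588
Sum = 3.242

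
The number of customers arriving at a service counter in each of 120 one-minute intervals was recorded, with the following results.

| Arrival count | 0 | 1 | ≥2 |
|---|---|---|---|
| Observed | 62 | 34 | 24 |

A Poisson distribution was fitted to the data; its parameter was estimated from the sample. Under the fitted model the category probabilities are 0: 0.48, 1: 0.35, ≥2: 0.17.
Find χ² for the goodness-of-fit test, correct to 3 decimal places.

2.495

Expected counts E_i = n·p_i: 120×0.48 = 57.6, 120×0.35 = 42, 120×0.17 = 20.4.
0: (62 − 57.6)²/57.6 = 19.36/57.6 = 0.3361
1: (34 − 42)²/42 = 64/42 = 1.5238
≥2: (24 − 20.4)²/20.4 = 12.96/20.4 = 0.6353
Sum = 2.495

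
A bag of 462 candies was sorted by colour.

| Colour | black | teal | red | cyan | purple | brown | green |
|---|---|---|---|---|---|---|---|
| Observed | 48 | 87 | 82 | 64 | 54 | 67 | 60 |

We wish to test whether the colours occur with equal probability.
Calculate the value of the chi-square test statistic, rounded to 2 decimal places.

Expected count for each of the 7 categories: 462/7 = 66.
black: (48 − 66)²/66 = 324/66 = 4.909
teal: (87 − 66)²/66 = 441/66 = 6.682
red: (82 − 66)²/66 = 256/66 = 3.879
cyan: (64 − 66)²/66 = 4/66 = 0.061
purple: (54 − 66)²/66 = 144/66 = 2.182
brown: (67 − 66)²/66 = 1/66 = 0.015
green: (60 − 66)²/66 = 36/66 = 0.545
Sum = 18.27

18.27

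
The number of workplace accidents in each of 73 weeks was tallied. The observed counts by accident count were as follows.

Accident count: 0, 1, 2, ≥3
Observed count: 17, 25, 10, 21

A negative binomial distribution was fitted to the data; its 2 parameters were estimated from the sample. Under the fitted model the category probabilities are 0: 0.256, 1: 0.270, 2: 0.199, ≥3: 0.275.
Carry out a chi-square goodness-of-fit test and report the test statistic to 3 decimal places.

Expected counts E_i = n·p_i: 73×0.256 = 18.688, 73×0.270 = 19.71, 73×0.199 = 14.527, 73×0.275 = 20.075.
cat         O        E   (O−E)²/E
0          17   18.688     0.1525
1          25    19.71     1.4198
2          10   14.527     1.4107
≥3         21   20.075     0.0426
Sum = 3.026

3.026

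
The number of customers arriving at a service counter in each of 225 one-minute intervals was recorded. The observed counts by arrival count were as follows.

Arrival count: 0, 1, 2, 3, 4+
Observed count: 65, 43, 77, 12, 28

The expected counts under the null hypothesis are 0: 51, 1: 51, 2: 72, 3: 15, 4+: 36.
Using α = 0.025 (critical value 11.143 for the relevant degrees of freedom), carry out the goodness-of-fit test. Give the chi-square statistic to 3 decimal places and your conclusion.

7.823; do not reject

χ² = (65−51)²/51 + (43−51)²/51 + (77−72)²/72 + (12−15)²/15 + (28−36)²/36
   = 3.8431 + 1.2549 + 0.3472 + 0.6000 + 1.7778
Sum = 7.823
df = 4. Since 7.823 < 11.143, we do not reject H₀.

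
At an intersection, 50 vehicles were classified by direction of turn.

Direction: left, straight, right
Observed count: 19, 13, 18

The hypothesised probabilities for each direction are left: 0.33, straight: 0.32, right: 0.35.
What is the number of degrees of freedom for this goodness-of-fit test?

2

There are k = 3 categories and no parameters were estimated from the data, so df = 3 − 1 = 2.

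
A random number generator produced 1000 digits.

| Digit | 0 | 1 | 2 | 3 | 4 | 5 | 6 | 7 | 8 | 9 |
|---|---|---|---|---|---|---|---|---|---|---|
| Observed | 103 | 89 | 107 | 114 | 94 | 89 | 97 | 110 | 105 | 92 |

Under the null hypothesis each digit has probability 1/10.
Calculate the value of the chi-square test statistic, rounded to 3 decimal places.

7.300

Under H₀ each category has probability 1/10, so each expected count is 1000/10 = 100.
χ² = (103−100)²/100 + (89−100)²/100 + (107−100)²/100 + (114−100)²/100 + (94−100)²/100 + (89−100)²/100 + (97−100)²/100 + (110−100)²/100 + (105−100)²/100 + (92−100)²/100
   = 0.0900 + 1.2100 + 0.4900 + 1.9600 + 0.3600 + 1.2100 + 0.0900 + 1.0000 + 0.2500 + 0.6400
Sum = 7.300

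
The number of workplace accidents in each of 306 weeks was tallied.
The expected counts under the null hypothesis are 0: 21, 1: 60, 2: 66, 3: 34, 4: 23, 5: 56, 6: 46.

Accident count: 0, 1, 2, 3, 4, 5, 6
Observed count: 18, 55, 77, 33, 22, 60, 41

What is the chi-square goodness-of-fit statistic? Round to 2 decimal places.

cat         O        E   (O−E)²/E
0          18       21      0.429
1          55       60      0.417
2          77       66      1.833
3          33       34      0.029
4          22       23      0.043
5          60       56      0.286
6          41       46      0.543
Sum = 3.58

3.58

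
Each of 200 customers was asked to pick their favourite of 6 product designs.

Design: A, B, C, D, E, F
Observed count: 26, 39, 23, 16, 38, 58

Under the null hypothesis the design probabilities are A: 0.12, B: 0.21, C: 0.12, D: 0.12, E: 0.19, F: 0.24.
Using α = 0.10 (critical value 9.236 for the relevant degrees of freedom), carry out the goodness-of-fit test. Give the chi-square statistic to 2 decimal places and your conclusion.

Expected counts E_i = n·p_i: 200×0.12 = 24, 200×0.21 = 42, 200×0.12 = 24, 200×0.12 = 24, 200×0.19 = 38, 200×0.24 = 48.
A: (26 − 24)²/24 = 4/24 = 0.167
B: (39 − 42)²/42 = 9/42 = 0.214
C: (23 − 24)²/24 = 1/24 = 0.042
D: (16 − 24)²/24 = 64/24 = 2.667
E: (38 − 38)²/38 = 0/38 = 0.000
F: (58 − 48)²/48 = 100/48 = 2.083
Sum = 5.17
df = 5. Since 5.17 < 9.236, we do not reject H₀.

5.17; do not reject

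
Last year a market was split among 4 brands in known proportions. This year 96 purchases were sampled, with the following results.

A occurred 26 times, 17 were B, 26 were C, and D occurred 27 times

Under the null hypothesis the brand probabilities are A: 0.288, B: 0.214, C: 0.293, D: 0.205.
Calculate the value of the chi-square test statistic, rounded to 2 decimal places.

3.59

Expected counts E_i = n·p_i: 96×0.288 = 27.648, 96×0.214 = 20.544, 96×0.293 = 28.128, 96×0.205 = 19.68.
cat         O        E   (O−E)²/E
A          26   27.648      0.098
B          17   20.544      0.611
C          26   28.128      0.161
D          27    19.68      2.723
Sum = 3.59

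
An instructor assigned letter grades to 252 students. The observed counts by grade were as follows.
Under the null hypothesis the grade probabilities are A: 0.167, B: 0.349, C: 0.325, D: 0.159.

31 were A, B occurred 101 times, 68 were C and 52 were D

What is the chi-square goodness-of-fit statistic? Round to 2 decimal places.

10.77

Expected counts E_i = n·p_i: 252×0.167 = 42.084, 252×0.349 = 87.948, 252×0.325 = 81.9, 252×0.159 = 40.068.
cat         O        E   (O−E)²/E
A          31   42.084      2.919
B         101   87.948      1.937
C          68     81.9      2.359
D          52   40.068      3.553
Sum = 10.77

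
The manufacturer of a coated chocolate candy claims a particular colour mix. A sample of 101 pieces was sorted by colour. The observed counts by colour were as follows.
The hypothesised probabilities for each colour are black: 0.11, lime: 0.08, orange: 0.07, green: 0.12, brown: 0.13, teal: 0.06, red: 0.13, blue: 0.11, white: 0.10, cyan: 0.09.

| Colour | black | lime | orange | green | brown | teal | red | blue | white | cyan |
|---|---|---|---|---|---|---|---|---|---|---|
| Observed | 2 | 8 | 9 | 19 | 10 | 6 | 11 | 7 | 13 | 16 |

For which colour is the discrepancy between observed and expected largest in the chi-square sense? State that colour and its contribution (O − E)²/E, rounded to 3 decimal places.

black, 7.470

Expected counts E_i = n·p_i: 101×0.11 = 11.11, 101×0.08 = 8.08, 101×0.07 = 7.07, 101×0.12 = 12.12, 101×0.13 = 13.13, 101×0.06 = 6.06, 101×0.13 = 13.13, 101×0.11 = 11.11, 101×0.10 = 10.1, 101×0.09 = 9.09.
black: (2 − 11.11)²/11.11 = 82.9921/11.11 = 7.4700
lime: (8 − 8.08)²/8.08 = 0.0064/8.08 = 0.0008
orange: (9 − 7.07)²/7.07 = 3.7249/7.07 = 0.5269
green: (19 − 12.12)²/12.12 = 47.3344/12.12 = 3.9055
brown: (10 − 13.13)²/13.13 = 9.7969/13.13 = 0.7461
teal: (6 − 6.06)²/6.06 = 0.0036/6.06 = 0.0006
red: (11 − 13.13)²/13.13 = 4.5369/13.13 = 0.3455
blue: (7 − 11.11)²/11.11 = 16.8921/11.11 = 1.5204
white: (13 − 10.1)²/10.1 = 8.41/10.1 = 0.8327
cyan: (16 − 9.09)²/9.09 = 47.7481/9.09 = 5.2528
The largest term is for black: 7.470.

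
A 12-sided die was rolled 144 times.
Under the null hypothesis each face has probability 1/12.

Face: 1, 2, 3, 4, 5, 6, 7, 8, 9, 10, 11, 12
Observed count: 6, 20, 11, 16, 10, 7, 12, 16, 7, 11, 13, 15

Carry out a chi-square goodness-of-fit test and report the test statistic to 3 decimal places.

Under H₀ each category has probability 1/12, so each expected count is 144/12 = 12.
cat         O        E   (O−E)²/E
1           6       12     3.0000
2          20       12     5.3333
3          11       12     0.0833
4          16       12     1.3333
5          10       12     0.3333
6           7       12     2.0833
7          12       12     0.0000
8          16       12     1.3333
9           7       12     2.0833
10         11       12     0.0833
11         13       12     0.0833
12         15       12     0.7500
Sum = 16.500

16.500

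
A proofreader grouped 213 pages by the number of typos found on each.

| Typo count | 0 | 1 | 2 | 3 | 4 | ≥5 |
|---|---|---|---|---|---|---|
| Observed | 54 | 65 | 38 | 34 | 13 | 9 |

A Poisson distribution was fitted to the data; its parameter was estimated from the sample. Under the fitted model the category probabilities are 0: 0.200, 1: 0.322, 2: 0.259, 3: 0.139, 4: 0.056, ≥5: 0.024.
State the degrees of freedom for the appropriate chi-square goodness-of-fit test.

4

There are k = 6 categories and 1 parameter estimated from the data, so df = 6 − 1 − 1 = 4.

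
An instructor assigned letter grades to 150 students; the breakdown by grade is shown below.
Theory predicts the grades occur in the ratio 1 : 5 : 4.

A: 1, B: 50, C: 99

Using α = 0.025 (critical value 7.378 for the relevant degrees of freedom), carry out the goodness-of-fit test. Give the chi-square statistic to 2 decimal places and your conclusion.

46.75; reject

Ratio total = 10. Expected counts: 150×1/10 = 15, 150×5/10 = 75, 150×4/10 = 60.
cat         O        E   (O−E)²/E
A           1       15     13.067
B          50       75      8.333
C          99       60     25.350
Sum = 46.75
df = 2. Since 46.75 > 7.378, we reject H₀.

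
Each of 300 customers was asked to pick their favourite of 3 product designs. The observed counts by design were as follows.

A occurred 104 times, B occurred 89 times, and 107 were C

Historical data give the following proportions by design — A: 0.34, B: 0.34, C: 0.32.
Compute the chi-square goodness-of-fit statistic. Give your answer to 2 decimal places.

2.96

Expected counts E_i = n·p_i: 300×0.34 = 102, 300×0.34 = 102, 300×0.32 = 96.
χ² = (104−102)²/102 + (89−102)²/102 + (107−96)²/96
   = 0.039 + 1.657 + 1.260
Sum = 2.96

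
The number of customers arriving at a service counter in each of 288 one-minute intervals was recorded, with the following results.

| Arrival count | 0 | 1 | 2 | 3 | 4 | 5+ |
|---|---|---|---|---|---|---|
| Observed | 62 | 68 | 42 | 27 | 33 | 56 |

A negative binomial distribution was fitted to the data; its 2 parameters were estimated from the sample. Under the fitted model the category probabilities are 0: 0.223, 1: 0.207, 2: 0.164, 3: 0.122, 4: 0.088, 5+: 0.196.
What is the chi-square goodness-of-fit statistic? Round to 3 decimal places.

6.036

Expected counts E_i = n·p_i: 288×0.223 = 64.224, 288×0.207 = 59.616, 288×0.164 = 47.232, 288×0.122 = 35.136, 288×0.088 = 25.344, 288×0.196 = 56.448.
χ² = (62−64.224)²/64.224 + (68−59.616)²/59.616 + (42−47.232)²/47.232 + (27−35.136)²/35.136 + (33−25.344)²/25.344 + (56−56.448)²/56.448
   = 0.0770 + 1.1791 + 0.5796 + 1.8840 + 2.3128 + 0.0036
Sum = 6.036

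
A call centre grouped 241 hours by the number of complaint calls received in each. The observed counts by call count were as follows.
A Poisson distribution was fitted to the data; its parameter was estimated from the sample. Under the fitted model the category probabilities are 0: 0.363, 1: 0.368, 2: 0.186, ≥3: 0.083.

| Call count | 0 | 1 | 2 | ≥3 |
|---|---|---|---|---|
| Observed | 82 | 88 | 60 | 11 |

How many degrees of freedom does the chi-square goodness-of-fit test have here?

There are k = 4 categories and 1 parameter estimated from the data, so df = 4 − 1 − 1 = 2.

2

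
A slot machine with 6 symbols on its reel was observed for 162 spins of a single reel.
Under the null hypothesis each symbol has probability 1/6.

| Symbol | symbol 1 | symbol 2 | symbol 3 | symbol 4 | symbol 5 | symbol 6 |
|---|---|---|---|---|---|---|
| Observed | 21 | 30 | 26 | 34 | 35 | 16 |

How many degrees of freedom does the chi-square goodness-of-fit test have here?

There are k = 6 categories and no parameters were estimated from the data, so df = 6 − 1 = 5.

5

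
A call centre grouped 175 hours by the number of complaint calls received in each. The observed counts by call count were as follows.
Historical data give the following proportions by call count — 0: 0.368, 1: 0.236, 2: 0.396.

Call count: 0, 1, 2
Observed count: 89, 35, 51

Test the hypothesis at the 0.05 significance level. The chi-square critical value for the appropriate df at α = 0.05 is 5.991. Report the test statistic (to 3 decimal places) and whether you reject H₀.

Expected counts E_i = n·p_i: 175×0.368 = 64.4, 175×0.236 = 41.3, 175×0.396 = 69.3.
0: (89 − 64.4)²/64.4 = 605.16/64.4 = 9.3969
1: (35 − 41.3)²/41.3 = 39.69/41.3 = 0.9610
2: (51 − 69.3)²/69.3 = 334.89/69.3 = 4.8325
Sum = 15.190
df = 2. Since 15.190 > 5.991, we reject H₀.

15.190; reject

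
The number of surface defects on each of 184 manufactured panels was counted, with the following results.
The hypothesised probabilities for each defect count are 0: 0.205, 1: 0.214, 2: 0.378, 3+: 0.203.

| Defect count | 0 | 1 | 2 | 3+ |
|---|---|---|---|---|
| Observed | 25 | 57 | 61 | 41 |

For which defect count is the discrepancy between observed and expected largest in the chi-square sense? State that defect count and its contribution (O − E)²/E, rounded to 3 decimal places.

1, 7.888

Expected counts E_i = n·p_i: 184×0.205 = 37.72, 184×0.214 = 39.376, 184×0.378 = 69.552, 184×0.203 = 37.352.
χ² = (25−37.72)²/37.72 + (57−39.376)²/39.376 + (61−69.552)²/69.552 + (41−37.352)²/37.352
   = 4.2895 + 7.8882 + 1.0515 + 0.3563
The largest term is for 1: 7.888.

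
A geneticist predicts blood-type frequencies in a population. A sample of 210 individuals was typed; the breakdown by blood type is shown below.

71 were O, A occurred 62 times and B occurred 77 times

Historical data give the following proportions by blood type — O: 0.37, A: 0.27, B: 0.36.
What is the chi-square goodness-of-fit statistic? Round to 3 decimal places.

Expected counts E_i = n·p_i: 210×0.37 = 77.7, 210×0.27 = 56.7, 210×0.36 = 75.6.
cat         O        E   (O−E)²/E
O          71     77.7     0.5777
A          62     56.7     0.4954
B          77     75.6     0.0259
Sum = 1.099

1.099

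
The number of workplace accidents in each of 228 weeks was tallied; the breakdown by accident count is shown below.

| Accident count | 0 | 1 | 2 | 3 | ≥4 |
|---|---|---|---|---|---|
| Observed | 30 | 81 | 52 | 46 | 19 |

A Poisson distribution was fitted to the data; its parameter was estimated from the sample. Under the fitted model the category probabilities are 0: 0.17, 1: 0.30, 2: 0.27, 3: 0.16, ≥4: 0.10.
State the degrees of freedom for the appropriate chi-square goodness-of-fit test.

3

There are k = 5 categories and 1 parameter estimated from the data, so df = 5 − 1 − 1 = 3.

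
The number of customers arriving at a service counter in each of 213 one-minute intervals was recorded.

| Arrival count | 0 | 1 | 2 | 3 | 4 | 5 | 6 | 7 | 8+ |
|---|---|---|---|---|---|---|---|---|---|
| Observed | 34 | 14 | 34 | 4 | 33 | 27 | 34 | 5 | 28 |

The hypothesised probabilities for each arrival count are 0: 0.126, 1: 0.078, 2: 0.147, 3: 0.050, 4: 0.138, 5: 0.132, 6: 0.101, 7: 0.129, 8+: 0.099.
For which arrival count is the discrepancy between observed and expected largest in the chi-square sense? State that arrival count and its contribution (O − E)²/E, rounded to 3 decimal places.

7, 18.387

Expected counts E_i = n·p_i: 213×0.126 = 26.838, 213×0.078 = 16.614, 213×0.147 = 31.311, 213×0.050 = 10.65, 213×0.138 = 29.394, 213×0.132 = 28.116, 213×0.101 = 21.513, 213×0.129 = 27.477, 213×0.099 = 21.087.
0: (34 − 26.838)²/26.838 = 51.294244/26.838 = 1.9113
1: (14 − 16.614)²/16.614 = 6.832996/16.614 = 0.4113
2: (34 − 31.311)²/31.311 = 7.230721/31.311 = 0.2309
3: (4 − 10.65)²/10.65 = 44.2225/10.65 = 4.1523
4: (33 − 29.394)²/29.394 = 13.003236/29.394 = 0.4424
5: (27 − 28.116)²/28.116 = 1.245456/28.116 = 0.0443
6: (34 − 21.513)²/21.513 = 155.925169/21.513 = 7.2480
7: (5 − 27.477)²/27.477 = 505.215529/27.477 = 18.3869
8+: (28 − 21.087)²/21.087 = 47.789569/21.087 = 2.2663
The largest term is for 7: 18.387.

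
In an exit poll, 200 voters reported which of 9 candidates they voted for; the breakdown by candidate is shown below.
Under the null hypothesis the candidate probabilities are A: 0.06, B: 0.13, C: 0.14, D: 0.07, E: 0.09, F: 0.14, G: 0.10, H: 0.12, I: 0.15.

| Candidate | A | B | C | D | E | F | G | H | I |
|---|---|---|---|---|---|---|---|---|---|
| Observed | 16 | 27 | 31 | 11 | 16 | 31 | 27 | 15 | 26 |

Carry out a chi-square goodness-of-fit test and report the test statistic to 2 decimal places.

9.24

Expected counts E_i = n·p_i: 200×0.06 = 12, 200×0.13 = 26, 200×0.14 = 28, 200×0.07 = 14, 200×0.09 = 18, 200×0.14 = 28, 200×0.10 = 20, 200×0.12 = 24, 200×0.15 = 30.
cat         O        E   (O−E)²/E
A          16       12      1.333
B          27       26      0.038
C          31       28      0.321
D          11       14      0.643
E          16       18      0.222
F          31       28      0.321
G          27       20      2.450
H          15       24      3.375
I          26       30      0.533
Sum = 9.24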